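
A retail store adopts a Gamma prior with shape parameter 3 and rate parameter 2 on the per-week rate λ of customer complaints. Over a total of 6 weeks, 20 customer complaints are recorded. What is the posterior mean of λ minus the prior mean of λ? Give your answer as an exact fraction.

11/8

Total count 20 over total exposure 6 weeks.
Posterior: α' = 3 + 20 = 23, β' = 2 + 6 = 8.
Posterior mean = 23/8 = 23/8; prior mean = 3/2 = 3/2. Difference = 23/8 − 3/2 = 11/8.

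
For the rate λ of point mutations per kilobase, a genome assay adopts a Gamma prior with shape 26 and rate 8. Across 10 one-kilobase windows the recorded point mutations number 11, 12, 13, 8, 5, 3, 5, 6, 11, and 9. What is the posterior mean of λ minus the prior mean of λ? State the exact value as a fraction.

Total count: 11 + 12 + 13 + 8 + 5 + 3 + 5 + 6 + 11 + 9 = 83.
Total exposure: 10 kilobases.
Conjugate update: add total count to the shape and total exposure to the rate, giving Gamma(109, 18).
Posterior mean = 109/18 = 109/18; prior mean = 26/8 = 13/4. Difference = 109/18 − 13/4 = 101/36.

101/36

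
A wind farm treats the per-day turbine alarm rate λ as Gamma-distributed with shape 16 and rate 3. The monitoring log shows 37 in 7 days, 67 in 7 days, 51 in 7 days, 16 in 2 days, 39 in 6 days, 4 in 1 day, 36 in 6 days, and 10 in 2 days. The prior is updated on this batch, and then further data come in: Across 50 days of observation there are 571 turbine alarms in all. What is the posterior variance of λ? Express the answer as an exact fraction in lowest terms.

Total count: 37 + 67 + 51 + 16 + 39 + 4 + 36 + 10 = 260.
Total exposure: 7 + 7 + 7 + 2 + 6 + 1 + 6 + 2 = 38 days.
After the first batch: Gamma(16 + 260, 3 + 38) = Gamma(276, 41).
Total count 571 over total exposure 50 days.
After the second batch: Gamma(276 + 571, 41 + 50) = Gamma(847, 91).
Posterior variance = α'/β'² = 847/8281 = 121/1183.

121/1183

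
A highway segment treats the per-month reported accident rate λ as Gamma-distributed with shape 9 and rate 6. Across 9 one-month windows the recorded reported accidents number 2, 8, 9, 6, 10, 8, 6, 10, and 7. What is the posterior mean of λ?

5

Total count: 2 + 8 + 9 + 6 + 10 + 8 + 6 + 10 + 7 = 66.
Total exposure: 9 months.
Posterior: α' = 9 + 66 = 75, β' = 6 + 9 = 15.
Posterior mean = α'/β' = 75/15 = 5.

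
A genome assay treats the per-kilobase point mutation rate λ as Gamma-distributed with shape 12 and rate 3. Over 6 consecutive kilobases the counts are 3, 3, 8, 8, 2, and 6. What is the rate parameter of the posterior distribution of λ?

9

Total count: 3 + 3 + 8 + 8 + 2 + 6 = 30.
Total exposure: 6 kilobases.
Posterior: α' = 12 + 30 = 42, β' = 3 + 6 = 9.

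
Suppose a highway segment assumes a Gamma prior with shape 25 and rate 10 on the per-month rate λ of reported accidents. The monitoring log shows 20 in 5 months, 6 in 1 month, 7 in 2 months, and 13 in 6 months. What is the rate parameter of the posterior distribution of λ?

Total count: 20 + 6 + 7 + 13 = 46.
Total exposure: 5 + 1 + 2 + 6 = 14 months.
Gamma(α, β) with Poisson data over total exposure Σt gives posterior Gamma(α+Σx, β+Σt) = Gamma(71, 24).

24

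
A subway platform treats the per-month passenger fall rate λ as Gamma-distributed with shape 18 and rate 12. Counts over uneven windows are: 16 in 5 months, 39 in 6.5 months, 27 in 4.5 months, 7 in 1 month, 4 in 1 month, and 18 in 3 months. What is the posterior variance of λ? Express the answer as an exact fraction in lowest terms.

43/363

Total count: 16 + 39 + 27 + 7 + 4 + 18 = 111.
Total exposure: 5 + 6.5 + 4.5 + 1 + 1 + 3 = 21 months.
Conjugate update: add total count to the shape and total exposure to the rate, giving Gamma(129, 33).
Posterior variance = α'/β'² = 129/1089 = 43/363.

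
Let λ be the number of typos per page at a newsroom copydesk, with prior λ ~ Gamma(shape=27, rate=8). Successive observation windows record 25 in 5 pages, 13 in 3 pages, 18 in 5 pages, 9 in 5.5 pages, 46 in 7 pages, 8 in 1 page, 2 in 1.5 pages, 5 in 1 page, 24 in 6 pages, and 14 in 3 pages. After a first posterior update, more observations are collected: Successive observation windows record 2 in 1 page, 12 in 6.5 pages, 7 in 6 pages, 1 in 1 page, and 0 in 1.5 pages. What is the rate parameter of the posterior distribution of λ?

Total count: 25 + 13 + 18 + 9 + 46 + 8 + 2 + 5 + 24 + 14 = 164.
Total exposure: 5 + 3 + 5 + 5.5 + 7 + 1 + 1.5 + 1 + 6 + 3 = 38 pages.
After the first batch: Gamma(27 + 164, 8 + 38) = Gamma(191, 46).
Total count: 2 + 12 + 7 + 1 + 0 = 22.
Total exposure: 1 + 6.5 + 6 + 1 + 1.5 = 16 pages.
After the second batch: Gamma(191 + 22, 46 + 16) = Gamma(213, 62).

62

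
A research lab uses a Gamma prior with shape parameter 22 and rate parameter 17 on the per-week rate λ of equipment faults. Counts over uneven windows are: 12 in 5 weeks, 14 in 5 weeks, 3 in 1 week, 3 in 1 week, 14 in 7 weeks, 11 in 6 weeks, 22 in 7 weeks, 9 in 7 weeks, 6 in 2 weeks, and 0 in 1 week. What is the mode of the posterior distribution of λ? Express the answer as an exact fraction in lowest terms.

115/59

Total count: 12 + 14 + 3 + 3 + 14 + 11 + 22 + 9 + 6 + 0 = 94.
Total exposure: 5 + 5 + 1 + 1 + 7 + 6 + 7 + 7 + 2 + 1 = 42 weeks.
Gamma(α, β) with Poisson data over total exposure Σt gives posterior Gamma(α+Σx, β+Σt) = Gamma(116, 59).
Posterior mode = (α'−1)/β' = 115/59.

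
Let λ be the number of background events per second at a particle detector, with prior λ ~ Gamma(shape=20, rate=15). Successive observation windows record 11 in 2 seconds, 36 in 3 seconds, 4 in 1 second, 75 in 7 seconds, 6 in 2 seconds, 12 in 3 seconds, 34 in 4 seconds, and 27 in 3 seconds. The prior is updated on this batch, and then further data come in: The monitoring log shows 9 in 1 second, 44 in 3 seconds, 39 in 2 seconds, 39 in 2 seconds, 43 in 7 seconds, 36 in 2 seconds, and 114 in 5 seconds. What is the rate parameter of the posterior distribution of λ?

62

Total count: 11 + 36 + 4 + 75 + 6 + 12 + 34 + 27 = 205.
Total exposure: 2 + 3 + 1 + 7 + 2 + 3 + 4 + 3 = 25 seconds.
After the first batch: Gamma(20 + 205, 15 + 25) = Gamma(225, 40).
Total count: 9 + 44 + 39 + 39 + 43 + 36 + 114 = 324.
Total exposure: 1 + 3 + 2 + 2 + 7 + 2 + 5 = 22 seconds.
After the second batch: Gamma(225 + 324, 40 + 22) = Gamma(549, 62).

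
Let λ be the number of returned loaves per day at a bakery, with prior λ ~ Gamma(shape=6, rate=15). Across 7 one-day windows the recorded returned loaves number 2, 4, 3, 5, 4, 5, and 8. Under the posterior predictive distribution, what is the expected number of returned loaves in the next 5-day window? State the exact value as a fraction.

185/22

Total count: 2 + 4 + 3 + 5 + 4 + 5 + 8 = 31.
Total exposure: 7 days.
Gamma(α, β) with Poisson data over total exposure Σt gives posterior Gamma(α+Σx, β+Σt) = Gamma(37, 22).
Predictive mean over a 5-day window = T·E[λ|data] = 5·37/22 = 185/22.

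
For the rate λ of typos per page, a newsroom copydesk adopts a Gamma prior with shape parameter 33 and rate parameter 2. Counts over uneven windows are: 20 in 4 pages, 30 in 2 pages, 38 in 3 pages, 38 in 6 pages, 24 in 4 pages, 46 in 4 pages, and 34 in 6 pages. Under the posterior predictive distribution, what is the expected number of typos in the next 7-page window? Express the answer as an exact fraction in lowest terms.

1841/31

Total count: 20 + 30 + 38 + 38 + 24 + 46 + 34 = 230.
Total exposure: 4 + 2 + 3 + 6 + 4 + 4 + 6 = 29 pages.
Gamma(α, β) with Poisson data over total exposure Σt gives posterior Gamma(α+Σx, β+Σt) = Gamma(263, 31).
Predictive mean over a 7-page window = T·E[λ|data] = 7·263/31 = 1841/31.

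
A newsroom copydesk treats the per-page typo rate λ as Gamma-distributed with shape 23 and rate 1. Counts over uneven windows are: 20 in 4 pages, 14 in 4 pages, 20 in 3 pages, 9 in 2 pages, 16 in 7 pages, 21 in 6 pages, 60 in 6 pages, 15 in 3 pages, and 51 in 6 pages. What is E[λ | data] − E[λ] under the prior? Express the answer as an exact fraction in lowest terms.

Total count: 20 + 14 + 20 + 9 + 16 + 21 + 60 + 15 + 51 = 226.
Total exposure: 4 + 4 + 3 + 2 + 7 + 6 + 6 + 3 + 6 = 41 pages.
Gamma(α, β) with Poisson data over total exposure Σt gives posterior Gamma(α+Σx, β+Σt) = Gamma(249, 42).
Posterior mean = 249/42 = 83/14; prior mean = 23/1 = 23. Difference = 83/14 − 23 = -239/14.

-239/14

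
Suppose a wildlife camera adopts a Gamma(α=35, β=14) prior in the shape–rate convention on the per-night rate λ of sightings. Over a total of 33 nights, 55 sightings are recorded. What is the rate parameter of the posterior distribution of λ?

47

Total count 55 over total exposure 33 nights.
The Gamma prior is conjugate for the Poisson rate, so λ | data ~ Gamma(35+55, 14+33) = Gamma(90, 47).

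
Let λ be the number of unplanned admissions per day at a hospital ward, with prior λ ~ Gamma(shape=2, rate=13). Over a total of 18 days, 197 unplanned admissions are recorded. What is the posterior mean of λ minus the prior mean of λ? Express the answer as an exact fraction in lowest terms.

2525/403

Total count 197 over total exposure 18 days.
By Gamma–Poisson conjugacy, the posterior is Gamma(α + Σx, β + Σt) = Gamma(2 + 197, 13 + 18) = Gamma(199, 31).
Posterior mean = 199/31 = 199/31; prior mean = 2/13 = 2/13. Difference = 199/31 − 2/13 = 2525/403.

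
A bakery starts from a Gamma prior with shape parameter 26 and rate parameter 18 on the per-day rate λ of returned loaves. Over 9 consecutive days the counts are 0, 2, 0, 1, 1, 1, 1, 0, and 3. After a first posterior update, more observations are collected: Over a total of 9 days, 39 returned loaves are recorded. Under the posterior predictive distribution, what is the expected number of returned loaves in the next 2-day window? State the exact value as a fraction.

37/9

Total count: 0 + 2 + 0 + 1 + 1 + 1 + 1 + 0 + 3 = 9.
Total exposure: 9 days.
After the first batch: Gamma(26 + 9, 18 + 9) = Gamma(35, 27).
Total count 39 over total exposure 9 days.
After the second batch: Gamma(35 + 39, 27 + 9) = Gamma(74, 36).
Predictive mean over a 2-day window = T·E[λ|data] = 2·74/36 = 37/9.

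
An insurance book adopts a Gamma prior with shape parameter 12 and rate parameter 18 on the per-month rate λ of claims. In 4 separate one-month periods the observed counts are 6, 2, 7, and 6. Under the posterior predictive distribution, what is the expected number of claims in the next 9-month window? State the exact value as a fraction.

Total count: 6 + 2 + 7 + 6 = 21.
Total exposure: 4 months.
Gamma(α, β) with Poisson data over total exposure Σt gives posterior Gamma(α+Σx, β+Σt) = Gamma(33, 22).
Predictive mean over a 9-month window = T·E[λ|data] = 9·33/22 = 27/2.

27/2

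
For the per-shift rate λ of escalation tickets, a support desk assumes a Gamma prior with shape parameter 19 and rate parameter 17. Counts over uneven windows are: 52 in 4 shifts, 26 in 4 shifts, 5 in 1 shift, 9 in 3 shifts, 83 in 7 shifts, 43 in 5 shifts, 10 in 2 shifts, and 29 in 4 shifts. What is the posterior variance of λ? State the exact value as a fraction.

Total count: 52 + 26 + 5 + 9 + 83 + 43 + 10 + 29 = 257.
Total exposure: 4 + 4 + 1 + 3 + 7 + 5 + 2 + 4 = 30 shifts.
By Gamma–Poisson conjugacy, the posterior is Gamma(α + Σx, β + Σt) = Gamma(19 + 257, 17 + 30) = Gamma(276, 47).
Posterior variance = α'/β'² = 276/2209.

276/2209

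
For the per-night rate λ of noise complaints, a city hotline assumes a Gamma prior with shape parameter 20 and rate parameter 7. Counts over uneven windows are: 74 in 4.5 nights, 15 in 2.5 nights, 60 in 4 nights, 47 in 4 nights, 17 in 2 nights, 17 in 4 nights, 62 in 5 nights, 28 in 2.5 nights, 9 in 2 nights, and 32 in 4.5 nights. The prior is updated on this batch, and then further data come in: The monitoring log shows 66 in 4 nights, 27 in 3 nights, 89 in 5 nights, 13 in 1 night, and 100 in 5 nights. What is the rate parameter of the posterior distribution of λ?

Total count: 74 + 15 + 60 + 47 + 17 + 17 + 62 + 28 + 9 + 32 = 361.
Total exposure: 4.5 + 2.5 + 4 + 4 + 2 + 4 + 5 + 2.5 + 2 + 4.5 = 35 nights.
After the first batch: Gamma(20 + 361, 7 + 35) = Gamma(381, 42).
Total count: 66 + 27 + 89 + 13 + 100 = 295.
Total exposure: 4 + 3 + 5 + 1 + 5 = 18 nights.
After the second batch: Gamma(381 + 295, 42 + 18) = Gamma(676, 60).

60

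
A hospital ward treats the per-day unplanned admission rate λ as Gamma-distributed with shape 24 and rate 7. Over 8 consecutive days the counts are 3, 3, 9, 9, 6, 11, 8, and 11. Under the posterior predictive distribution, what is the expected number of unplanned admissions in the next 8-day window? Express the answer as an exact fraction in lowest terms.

Total count: 3 + 3 + 9 + 9 + 6 + 11 + 8 + 11 = 60.
Total exposure: 8 days.
Gamma(α, β) with Poisson data over total exposure Σt gives posterior Gamma(α+Σx, β+Σt) = Gamma(84, 15).
Predictive mean over an 8-day window = T·E[λ|data] = 8·84/15 = 224/5.

224/5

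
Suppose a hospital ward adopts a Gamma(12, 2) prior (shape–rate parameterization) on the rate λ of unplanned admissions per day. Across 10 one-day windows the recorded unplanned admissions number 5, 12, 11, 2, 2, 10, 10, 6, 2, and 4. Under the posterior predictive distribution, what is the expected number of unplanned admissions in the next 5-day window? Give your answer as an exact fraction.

Total count: 5 + 12 + 11 + 2 + 2 + 10 + 10 + 6 + 2 + 4 = 64.
Total exposure: 10 days.
Gamma(α, β) with Poisson data over total exposure Σt gives posterior Gamma(α+Σx, β+Σt) = Gamma(76, 12).
Predictive mean over a 5-day window = T·E[λ|data] = 5·76/12 = 95/3.

95/3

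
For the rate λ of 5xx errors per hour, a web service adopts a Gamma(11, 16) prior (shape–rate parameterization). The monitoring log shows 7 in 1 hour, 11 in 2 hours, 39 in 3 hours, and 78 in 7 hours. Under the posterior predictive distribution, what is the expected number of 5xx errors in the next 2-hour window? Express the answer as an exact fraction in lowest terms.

292/29

Total count: 7 + 11 + 39 + 78 = 135.
Total exposure: 1 + 2 + 3 + 7 = 13 hours.
Conjugate update: add total count to the shape and total exposure to the rate, giving Gamma(146, 29).
Predictive mean over a 2-hour window = T·E[λ|data] = 2·146/29 = 292/29.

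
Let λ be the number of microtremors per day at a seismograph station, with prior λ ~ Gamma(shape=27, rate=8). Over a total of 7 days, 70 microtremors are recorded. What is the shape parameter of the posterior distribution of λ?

Total count 70 over total exposure 7 days.
Posterior: α' = 27 + 70 = 97, β' = 8 + 7 = 15.

97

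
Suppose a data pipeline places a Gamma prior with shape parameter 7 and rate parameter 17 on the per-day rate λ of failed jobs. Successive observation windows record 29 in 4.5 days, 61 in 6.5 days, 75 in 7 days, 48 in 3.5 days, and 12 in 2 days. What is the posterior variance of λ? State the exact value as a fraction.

Total count: 29 + 61 + 75 + 48 + 12 = 225.
Total exposure: 4.5 + 6.5 + 7 + 3.5 + 2 = 23.5 days.
The Gamma prior is conjugate for the Poisson rate, so λ | data ~ Gamma(7+225, 17+23.5) = Gamma(232, 81/2).
Posterior variance = α'/β'² = 232/(6561/4) = 928/6561.

928/6561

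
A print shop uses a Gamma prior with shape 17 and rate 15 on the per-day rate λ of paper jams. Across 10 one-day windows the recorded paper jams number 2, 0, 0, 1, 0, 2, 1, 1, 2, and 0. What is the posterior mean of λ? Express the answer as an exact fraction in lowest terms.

26/25

Total count: 2 + 0 + 0 + 1 + 0 + 2 + 1 + 1 + 2 + 0 = 9.
Total exposure: 10 days.
By Gamma–Poisson conjugacy, the posterior is Gamma(α + Σx, β + Σt) = Gamma(17 + 9, 15 + 10) = Gamma(26, 25).
Posterior mean = α'/β' = 26/25.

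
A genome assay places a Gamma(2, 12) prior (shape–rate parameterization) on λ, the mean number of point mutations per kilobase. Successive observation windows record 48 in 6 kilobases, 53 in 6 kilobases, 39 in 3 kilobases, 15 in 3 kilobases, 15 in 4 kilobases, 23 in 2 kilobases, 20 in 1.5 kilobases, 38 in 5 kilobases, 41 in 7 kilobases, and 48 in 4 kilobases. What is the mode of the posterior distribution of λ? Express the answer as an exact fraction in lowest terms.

Total count: 48 + 53 + 39 + 15 + 15 + 23 + 20 + 38 + 41 + 48 = 340.
Total exposure: 6 + 6 + 3 + 3 + 4 + 2 + 1.5 + 5 + 7 + 4 = 41.5 kilobases.
Gamma(α, β) with Poisson data over total exposure Σt gives posterior Gamma(α+Σx, β+Σt) = Gamma(342, 107/2).
Posterior mode = (α'−1)/β' = 341/(107/2) = 682/107.

682/107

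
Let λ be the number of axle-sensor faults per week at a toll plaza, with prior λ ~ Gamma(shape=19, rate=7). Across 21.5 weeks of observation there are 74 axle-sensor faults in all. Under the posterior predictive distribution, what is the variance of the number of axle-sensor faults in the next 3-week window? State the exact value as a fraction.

3906/361

Total count 74 over total exposure 21.5 weeks.
By Gamma–Poisson conjugacy, the posterior is Gamma(α + Σx, β + Σt) = Gamma(19 + 74, 7 + 21.5) = Gamma(93, 57/2).
The posterior predictive for a window of length T is Negative Binomial with variance T·α'·(β'+T)/β'² = 3·93·(63/2)/(3249/4) = 3906/361.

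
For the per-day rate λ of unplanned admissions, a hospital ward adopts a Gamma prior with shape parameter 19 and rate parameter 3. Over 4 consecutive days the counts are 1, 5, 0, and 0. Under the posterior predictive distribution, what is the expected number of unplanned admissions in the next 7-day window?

25

Total count: 1 + 5 + 0 + 0 = 6.
Total exposure: 4 days.
Conjugate update: add total count to the shape and total exposure to the rate, giving Gamma(25, 7).
Predictive mean over a 7-day window = T·E[λ|data] = 7·25/7 = 25.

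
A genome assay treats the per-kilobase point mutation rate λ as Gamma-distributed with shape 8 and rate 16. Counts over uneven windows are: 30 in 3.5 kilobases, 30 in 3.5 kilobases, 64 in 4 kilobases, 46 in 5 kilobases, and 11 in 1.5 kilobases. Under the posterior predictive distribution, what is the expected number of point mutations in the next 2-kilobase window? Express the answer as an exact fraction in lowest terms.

Total count: 30 + 30 + 64 + 46 + 11 = 181.
Total exposure: 3.5 + 3.5 + 4 + 5 + 1.5 = 17.5 kilobases.
Gamma(α, β) with Poisson data over total exposure Σt gives posterior Gamma(α+Σx, β+Σt) = Gamma(189, 67/2).
Predictive mean over a 2-kilobase window = T·E[λ|data] = 2·189/(67/2) = 756/67.

756/67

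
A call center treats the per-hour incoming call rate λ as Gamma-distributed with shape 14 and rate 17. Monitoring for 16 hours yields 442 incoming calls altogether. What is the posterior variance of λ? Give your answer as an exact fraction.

Total count 442 over total exposure 16 hours.
Posterior: α' = 14 + 442 = 456, β' = 17 + 16 = 33.
Posterior variance = α'/β'² = 456/1089 = 152/363.

152/363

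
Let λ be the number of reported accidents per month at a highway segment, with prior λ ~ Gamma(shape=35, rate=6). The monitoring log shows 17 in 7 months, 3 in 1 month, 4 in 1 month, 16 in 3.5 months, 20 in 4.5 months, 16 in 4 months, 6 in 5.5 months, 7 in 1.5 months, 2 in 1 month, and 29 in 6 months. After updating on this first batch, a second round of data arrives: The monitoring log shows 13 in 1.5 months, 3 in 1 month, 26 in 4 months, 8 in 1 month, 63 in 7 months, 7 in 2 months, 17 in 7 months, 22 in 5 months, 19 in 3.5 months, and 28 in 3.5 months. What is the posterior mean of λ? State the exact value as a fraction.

Total count: 17 + 3 + 4 + 16 + 20 + 16 + 6 + 7 + 2 + 29 = 120.
Total exposure: 7 + 1 + 1 + 3.5 + 4.5 + 4 + 5.5 + 1.5 + 1 + 6 = 35 months.
After the first batch: Gamma(35 + 120, 6 + 35) = Gamma(155, 41).
Total count: 13 + 3 + 26 + 8 + 63 + 7 + 17 + 22 + 19 + 28 = 206.
Total exposure: 1.5 + 1 + 4 + 1 + 7 + 2 + 7 + 5 + 3.5 + 3.5 = 35.5 months.
After the second batch: Gamma(155 + 206, 41 + 35.5) = Gamma(361, 153/2).
Posterior mean = α'/β' = 361/(153/2) = 722/153.

722/153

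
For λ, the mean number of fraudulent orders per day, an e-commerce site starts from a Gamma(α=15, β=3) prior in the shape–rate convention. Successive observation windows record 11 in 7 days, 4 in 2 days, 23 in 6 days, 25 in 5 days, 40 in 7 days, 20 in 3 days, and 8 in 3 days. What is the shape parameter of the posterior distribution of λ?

146

Total count: 11 + 4 + 23 + 25 + 40 + 20 + 8 = 131.
Total exposure: 7 + 2 + 6 + 5 + 7 + 3 + 3 = 33 days.
The Gamma prior is conjugate for the Poisson rate, so λ | data ~ Gamma(15+131, 3+33) = Gamma(146, 36).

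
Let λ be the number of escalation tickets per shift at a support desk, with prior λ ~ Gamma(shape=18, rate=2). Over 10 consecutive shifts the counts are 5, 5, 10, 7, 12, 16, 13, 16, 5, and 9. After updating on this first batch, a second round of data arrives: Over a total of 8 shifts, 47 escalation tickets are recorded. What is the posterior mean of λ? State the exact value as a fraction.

163/20

Total count: 5 + 5 + 10 + 7 + 12 + 16 + 13 + 16 + 5 + 9 = 98.
Total exposure: 10 shifts.
After the first batch: Gamma(18 + 98, 2 + 10) = Gamma(116, 12).
Total count 47 over total exposure 8 shifts.
After the second batch: Gamma(116 + 47, 12 + 8) = Gamma(163, 20).
Posterior mean = α'/β' = 163/20.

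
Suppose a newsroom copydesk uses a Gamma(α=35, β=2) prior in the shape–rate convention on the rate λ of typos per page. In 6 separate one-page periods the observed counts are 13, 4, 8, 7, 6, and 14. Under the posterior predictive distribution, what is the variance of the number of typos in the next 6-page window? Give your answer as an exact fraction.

1827/16

Total count: 13 + 4 + 8 + 7 + 6 + 14 = 52.
Total exposure: 6 pages.
By Gamma–Poisson conjugacy, the posterior is Gamma(α + Σx, β + Σt) = Gamma(35 + 52, 2 + 6) = Gamma(87, 8).
The posterior predictive for a window of length T is Negative Binomial with variance T·α'·(β'+T)/β'² = 6·87·14/64 = 1827/16.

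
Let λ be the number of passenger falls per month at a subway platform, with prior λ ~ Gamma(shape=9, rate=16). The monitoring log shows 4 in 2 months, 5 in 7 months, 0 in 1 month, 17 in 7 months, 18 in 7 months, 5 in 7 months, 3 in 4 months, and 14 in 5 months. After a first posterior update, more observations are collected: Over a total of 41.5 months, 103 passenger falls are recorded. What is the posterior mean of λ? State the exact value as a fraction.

Total count: 4 + 5 + 0 + 17 + 18 + 5 + 3 + 14 = 66.
Total exposure: 2 + 7 + 1 + 7 + 7 + 7 + 4 + 5 = 40 months.
After the first batch: Gamma(9 + 66, 16 + 40) = Gamma(75, 56).
Total count 103 over total exposure 41.5 months.
After the second batch: Gamma(75 + 103, 56 + 41.5) = Gamma(178, 195/2).
Posterior mean = α'/β' = 178/(195/2) = 356/195.

356/195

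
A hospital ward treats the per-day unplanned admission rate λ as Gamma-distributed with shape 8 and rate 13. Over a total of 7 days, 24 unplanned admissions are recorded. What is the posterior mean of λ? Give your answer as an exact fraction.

8/5

Total count 24 over total exposure 7 days.
Posterior: α' = 8 + 24 = 32, β' = 13 + 7 = 20.
Posterior mean = α'/β' = 32/20 = 8/5.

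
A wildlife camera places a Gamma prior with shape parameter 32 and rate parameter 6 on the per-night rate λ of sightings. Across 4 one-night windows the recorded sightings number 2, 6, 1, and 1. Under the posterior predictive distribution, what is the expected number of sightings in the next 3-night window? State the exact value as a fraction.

63/5

Total count: 2 + 6 + 1 + 1 = 10.
Total exposure: 4 nights.
Gamma(α, β) with Poisson data over total exposure Σt gives posterior Gamma(α+Σx, β+Σt) = Gamma(42, 10).
Predictive mean over a 3-night window = T·E[λ|data] = 3·42/10 = 63/5.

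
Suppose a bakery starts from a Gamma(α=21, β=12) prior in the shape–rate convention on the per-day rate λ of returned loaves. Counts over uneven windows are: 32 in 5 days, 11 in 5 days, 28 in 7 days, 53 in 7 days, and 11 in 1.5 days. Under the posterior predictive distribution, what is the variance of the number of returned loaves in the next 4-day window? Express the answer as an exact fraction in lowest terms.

34528/1875

Total count: 32 + 11 + 28 + 53 + 11 = 135.
Total exposure: 5 + 5 + 7 + 7 + 1.5 = 25.5 days.
Gamma(α, β) with Poisson data over total exposure Σt gives posterior Gamma(α+Σx, β+Σt) = Gamma(156, 75/2).
The posterior predictive for a window of length T is Negative Binomial with variance T·α'·(β'+T)/β'² = 4·156·(83/2)/(5625/4) = 34528/1875.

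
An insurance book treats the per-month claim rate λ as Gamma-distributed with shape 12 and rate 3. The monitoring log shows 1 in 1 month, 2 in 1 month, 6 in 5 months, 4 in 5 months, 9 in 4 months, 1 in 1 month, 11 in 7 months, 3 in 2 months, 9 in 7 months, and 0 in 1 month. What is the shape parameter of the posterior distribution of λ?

58

Total count: 1 + 2 + 6 + 4 + 9 + 1 + 11 + 3 + 9 + 0 = 46.
Total exposure: 1 + 1 + 5 + 5 + 4 + 1 + 7 + 2 + 7 + 1 = 34 months.
Gamma(α, β) with Poisson data over total exposure Σt gives posterior Gamma(α+Σx, β+Σt) = Gamma(58, 37).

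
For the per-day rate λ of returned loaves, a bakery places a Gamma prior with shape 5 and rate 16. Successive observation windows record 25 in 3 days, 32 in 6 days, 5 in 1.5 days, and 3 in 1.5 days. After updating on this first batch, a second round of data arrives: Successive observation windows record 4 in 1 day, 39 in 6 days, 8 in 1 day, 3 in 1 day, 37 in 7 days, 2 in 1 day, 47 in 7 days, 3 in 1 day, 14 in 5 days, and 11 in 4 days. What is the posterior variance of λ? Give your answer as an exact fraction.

Total count: 25 + 32 + 5 + 3 = 65.
Total exposure: 3 + 6 + 1.5 + 1.5 = 12 days.
After the first batch: Gamma(5 + 65, 16 + 12) = Gamma(70, 28).
Total count: 4 + 39 + 8 + 3 + 37 + 2 + 47 + 3 + 14 + 11 = 168.
Total exposure: 1 + 6 + 1 + 1 + 7 + 1 + 7 + 1 + 5 + 4 = 34 days.
After the second batch: Gamma(70 + 168, 28 + 34) = Gamma(238, 62).
Posterior variance = α'/β'² = 238/3844 = 119/1922.

119/1922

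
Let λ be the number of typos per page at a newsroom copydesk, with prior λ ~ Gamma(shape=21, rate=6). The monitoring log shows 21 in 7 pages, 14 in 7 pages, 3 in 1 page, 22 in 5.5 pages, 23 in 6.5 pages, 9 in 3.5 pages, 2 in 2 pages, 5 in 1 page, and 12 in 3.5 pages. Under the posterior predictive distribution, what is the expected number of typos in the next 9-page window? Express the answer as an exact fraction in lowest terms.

Total count: 21 + 14 + 3 + 22 + 23 + 9 + 2 + 5 + 12 = 111.
Total exposure: 7 + 7 + 1 + 5.5 + 6.5 + 3.5 + 2 + 1 + 3.5 = 37 pages.
By Gamma–Poisson conjugacy, the posterior is Gamma(α + Σx, β + Σt) = Gamma(21 + 111, 6 + 37) = Gamma(132, 43).
Predictive mean over a 9-page window = T·E[λ|data] = 9·132/43 = 1188/43.

1188/43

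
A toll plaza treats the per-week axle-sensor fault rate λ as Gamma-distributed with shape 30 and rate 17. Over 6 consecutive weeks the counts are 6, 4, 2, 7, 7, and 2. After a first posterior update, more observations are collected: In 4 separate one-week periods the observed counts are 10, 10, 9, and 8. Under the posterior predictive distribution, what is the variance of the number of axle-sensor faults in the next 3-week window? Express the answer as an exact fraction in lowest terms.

950/81

Total count: 6 + 4 + 2 + 7 + 7 + 2 = 28.
Total exposure: 6 weeks.
After the first batch: Gamma(30 + 28, 17 + 6) = Gamma(58, 23).
Total count: 10 + 10 + 9 + 8 = 37.
Total exposure: 4 weeks.
After the second batch: Gamma(58 + 37, 23 + 4) = Gamma(95, 27).
The posterior predictive for a window of length T is Negative Binomial with variance T·α'·(β'+T)/β'² = 3·95·30/729 = 950/81.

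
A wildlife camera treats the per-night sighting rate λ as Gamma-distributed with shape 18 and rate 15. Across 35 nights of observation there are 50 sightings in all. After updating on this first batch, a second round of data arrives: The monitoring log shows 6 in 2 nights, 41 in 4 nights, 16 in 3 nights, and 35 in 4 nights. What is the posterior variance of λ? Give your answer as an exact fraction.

166/3969

Total count 50 over total exposure 35 nights.
After the first batch: Gamma(18 + 50, 15 + 35) = Gamma(68, 50).
Total count: 6 + 41 + 16 + 35 = 98.
Total exposure: 2 + 4 + 3 + 4 = 13 nights.
After the second batch: Gamma(68 + 98, 50 + 13) = Gamma(166, 63).
Posterior variance = α'/β'² = 166/3969.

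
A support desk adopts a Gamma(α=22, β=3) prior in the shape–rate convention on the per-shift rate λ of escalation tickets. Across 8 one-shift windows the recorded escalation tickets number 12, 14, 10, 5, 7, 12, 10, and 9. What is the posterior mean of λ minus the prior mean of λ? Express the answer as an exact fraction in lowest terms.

61/33

Total count: 12 + 14 + 10 + 5 + 7 + 12 + 10 + 9 = 79.
Total exposure: 8 shifts.
Conjugate update: add total count to the shape and total exposure to the rate, giving Gamma(101, 11).
Posterior mean = 101/11 = 101/11; prior mean = 22/3 = 22/3. Difference = 101/11 − 22/3 = 61/33.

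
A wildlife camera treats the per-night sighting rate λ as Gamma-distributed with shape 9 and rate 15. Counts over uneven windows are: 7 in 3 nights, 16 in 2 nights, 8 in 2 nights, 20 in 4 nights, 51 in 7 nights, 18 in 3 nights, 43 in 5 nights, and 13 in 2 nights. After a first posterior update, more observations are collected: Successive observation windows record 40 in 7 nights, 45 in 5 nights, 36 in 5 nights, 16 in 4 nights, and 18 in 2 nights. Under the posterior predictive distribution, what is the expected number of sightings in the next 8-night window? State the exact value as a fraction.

1360/33

Total count: 7 + 16 + 8 + 20 + 51 + 18 + 43 + 13 = 176.
Total exposure: 3 + 2 + 2 + 4 + 7 + 3 + 5 + 2 = 28 nights.
After the first batch: Gamma(9 + 176, 15 + 28) = Gamma(185, 43).
Total count: 40 + 45 + 36 + 16 + 18 = 155.
Total exposure: 7 + 5 + 5 + 4 + 2 = 23 nights.
After the second batch: Gamma(185 + 155, 43 + 23) = Gamma(340, 66).
Predictive mean over an 8-night window = T·E[λ|data] = 8·340/66 = 1360/33.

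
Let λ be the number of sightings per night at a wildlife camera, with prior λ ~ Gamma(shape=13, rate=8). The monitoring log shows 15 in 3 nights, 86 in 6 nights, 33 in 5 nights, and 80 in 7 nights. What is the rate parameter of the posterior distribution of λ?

29

Total count: 15 + 86 + 33 + 80 = 214.
Total exposure: 3 + 6 + 5 + 7 = 21 nights.
The Gamma prior is conjugate for the Poisson rate, so λ | data ~ Gamma(13+214, 8+21) = Gamma(227, 29).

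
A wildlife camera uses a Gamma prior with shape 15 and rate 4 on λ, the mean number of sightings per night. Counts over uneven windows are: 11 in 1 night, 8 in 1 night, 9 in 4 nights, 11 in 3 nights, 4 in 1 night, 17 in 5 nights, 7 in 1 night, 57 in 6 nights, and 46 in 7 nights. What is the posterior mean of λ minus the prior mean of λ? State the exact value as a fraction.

245/132

Total count: 11 + 8 + 9 + 11 + 4 + 17 + 7 + 57 + 46 = 170.
Total exposure: 1 + 1 + 4 + 3 + 1 + 5 + 1 + 6 + 7 = 29 nights.
By Gamma–Poisson conjugacy, the posterior is Gamma(α + Σx, β + Σt) = Gamma(15 + 170, 4 + 29) = Gamma(185, 33).
Posterior mean = 185/33 = 185/33; prior mean = 15/4 = 15/4. Difference = 185/33 − 15/4 = 245/132.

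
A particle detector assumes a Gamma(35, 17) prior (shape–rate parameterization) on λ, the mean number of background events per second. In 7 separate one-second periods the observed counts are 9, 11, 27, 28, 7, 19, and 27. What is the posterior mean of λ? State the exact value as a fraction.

163/24

Total count: 9 + 11 + 27 + 28 + 7 + 19 + 27 = 128.
Total exposure: 7 seconds.
Conjugate update: add total count to the shape and total exposure to the rate, giving Gamma(163, 24).
Posterior mean = α'/β' = 163/24.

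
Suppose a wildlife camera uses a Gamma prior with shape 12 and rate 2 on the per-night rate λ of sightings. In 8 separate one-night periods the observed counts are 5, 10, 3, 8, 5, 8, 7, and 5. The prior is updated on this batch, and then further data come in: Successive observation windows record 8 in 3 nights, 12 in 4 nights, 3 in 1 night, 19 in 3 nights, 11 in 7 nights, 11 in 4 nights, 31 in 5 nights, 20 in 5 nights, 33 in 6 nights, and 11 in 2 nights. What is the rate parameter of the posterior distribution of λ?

50

Total count: 5 + 10 + 3 + 8 + 5 + 8 + 7 + 5 = 51.
Total exposure: 8 nights.
After the first batch: Gamma(12 + 51, 2 + 8) = Gamma(63, 10).
Total count: 8 + 12 + 3 + 19 + 11 + 11 + 31 + 20 + 33 + 11 = 159.
Total exposure: 3 + 4 + 1 + 3 + 7 + 4 + 5 + 5 + 6 + 2 = 40 nights.
After the second batch: Gamma(63 + 159, 10 + 40) = Gamma(222, 50).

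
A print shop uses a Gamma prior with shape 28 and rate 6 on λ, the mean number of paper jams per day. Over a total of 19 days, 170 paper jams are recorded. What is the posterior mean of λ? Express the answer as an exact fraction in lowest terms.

Total count 170 over total exposure 19 days.
Gamma(α, β) with Poisson data over total exposure Σt gives posterior Gamma(α+Σx, β+Σt) = Gamma(198, 25).
Posterior mean = α'/β' = 198/25.

198/25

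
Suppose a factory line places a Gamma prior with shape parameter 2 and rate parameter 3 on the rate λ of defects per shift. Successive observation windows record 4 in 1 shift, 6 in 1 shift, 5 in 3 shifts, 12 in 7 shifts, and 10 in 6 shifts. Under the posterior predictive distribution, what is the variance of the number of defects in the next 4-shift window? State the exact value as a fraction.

1300/147

Total count: 4 + 6 + 5 + 12 + 10 = 37.
Total exposure: 1 + 1 + 3 + 7 + 6 = 18 shifts.
By Gamma–Poisson conjugacy, the posterior is Gamma(α + Σx, β + Σt) = Gamma(2 + 37, 3 + 18) = Gamma(39, 21).
The posterior predictive for a window of length T is Negative Binomial with variance T·α'·(β'+T)/β'² = 4·39·25/441 = 1300/147.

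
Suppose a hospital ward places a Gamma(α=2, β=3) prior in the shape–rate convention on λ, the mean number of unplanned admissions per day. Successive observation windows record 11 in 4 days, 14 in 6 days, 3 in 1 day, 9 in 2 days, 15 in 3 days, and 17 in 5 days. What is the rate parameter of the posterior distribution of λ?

24

Total count: 11 + 14 + 3 + 9 + 15 + 17 = 69.
Total exposure: 4 + 6 + 1 + 2 + 3 + 5 = 21 days.
By Gamma–Poisson conjugacy, the posterior is Gamma(α + Σx, β + Σt) = Gamma(2 + 69, 3 + 21) = Gamma(71, 24).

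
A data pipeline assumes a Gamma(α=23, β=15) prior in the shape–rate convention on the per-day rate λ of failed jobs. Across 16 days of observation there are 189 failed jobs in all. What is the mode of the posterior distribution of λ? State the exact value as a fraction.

211/31

Total count 189 over total exposure 16 days.
Gamma(α, β) with Poisson data over total exposure Σt gives posterior Gamma(α+Σx, β+Σt) = Gamma(212, 31).
Posterior mode = (α'−1)/β' = 211/31.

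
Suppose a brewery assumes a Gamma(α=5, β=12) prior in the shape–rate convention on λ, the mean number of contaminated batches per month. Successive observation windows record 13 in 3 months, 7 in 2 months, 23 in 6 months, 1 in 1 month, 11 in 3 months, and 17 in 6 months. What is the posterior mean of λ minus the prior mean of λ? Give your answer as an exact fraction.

Total count: 13 + 7 + 23 + 1 + 11 + 17 = 72.
Total exposure: 3 + 2 + 6 + 1 + 3 + 6 = 21 months.
Gamma(α, β) with Poisson data over total exposure Σt gives posterior Gamma(α+Σx, β+Σt) = Gamma(77, 33).
Posterior mean = 77/33 = 7/3; prior mean = 5/12 = 5/12. Difference = 7/3 − 5/12 = 23/12.

23/12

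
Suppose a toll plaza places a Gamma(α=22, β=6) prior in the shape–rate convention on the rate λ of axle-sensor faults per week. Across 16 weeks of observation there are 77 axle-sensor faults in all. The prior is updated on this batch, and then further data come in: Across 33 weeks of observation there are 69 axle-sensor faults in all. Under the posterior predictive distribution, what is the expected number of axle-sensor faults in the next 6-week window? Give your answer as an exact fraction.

1008/55

Total count 77 over total exposure 16 weeks.
After the first batch: Gamma(22 + 77, 6 + 16) = Gamma(99, 22).
Total count 69 over total exposure 33 weeks.
After the second batch: Gamma(99 + 69, 22 + 33) = Gamma(168, 55).
Predictive mean over a 6-week window = T·E[λ|data] = 6·168/55 = 1008/55.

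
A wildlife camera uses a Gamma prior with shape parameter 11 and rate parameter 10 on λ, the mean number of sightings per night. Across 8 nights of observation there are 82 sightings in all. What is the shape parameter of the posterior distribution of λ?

Total count 82 over total exposure 8 nights.
By Gamma–Poisson conjugacy, the posterior is Gamma(α + Σx, β + Σt) = Gamma(11 + 82, 10 + 8) = Gamma(93, 18).

93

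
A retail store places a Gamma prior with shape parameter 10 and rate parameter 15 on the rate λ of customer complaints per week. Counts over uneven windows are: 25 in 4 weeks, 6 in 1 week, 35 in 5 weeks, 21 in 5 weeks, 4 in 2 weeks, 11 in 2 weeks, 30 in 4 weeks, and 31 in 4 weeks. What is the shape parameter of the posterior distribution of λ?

173

Total count: 25 + 6 + 35 + 21 + 4 + 11 + 30 + 31 = 163.
Total exposure: 4 + 1 + 5 + 5 + 2 + 2 + 4 + 4 = 27 weeks.
The Gamma prior is conjugate for the Poisson rate, so λ | data ~ Gamma(10+163, 15+27) = Gamma(173, 42).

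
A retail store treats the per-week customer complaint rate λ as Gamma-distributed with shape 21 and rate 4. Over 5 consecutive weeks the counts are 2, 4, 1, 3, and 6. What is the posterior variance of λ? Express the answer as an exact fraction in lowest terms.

Total count: 2 + 4 + 1 + 3 + 6 = 16.
Total exposure: 5 weeks.
By Gamma–Poisson conjugacy, the posterior is Gamma(α + Σx, β + Σt) = Gamma(21 + 16, 4 + 5) = Gamma(37, 9).
Posterior variance = α'/β'² = 37/81.

37/81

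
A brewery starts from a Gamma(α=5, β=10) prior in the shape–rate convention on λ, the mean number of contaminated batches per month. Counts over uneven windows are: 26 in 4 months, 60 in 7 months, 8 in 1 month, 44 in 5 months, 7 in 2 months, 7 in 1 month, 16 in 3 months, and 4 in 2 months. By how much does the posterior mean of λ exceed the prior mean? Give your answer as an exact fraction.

Total count: 26 + 60 + 8 + 44 + 7 + 7 + 16 + 4 = 172.
Total exposure: 4 + 7 + 1 + 5 + 2 + 1 + 3 + 2 = 25 months.
Conjugate update: add total count to the shape and total exposure to the rate, giving Gamma(177, 35).
Posterior mean = 177/35 = 177/35; prior mean = 5/10 = 1/2. Difference = 177/35 − 1/2 = 319/70.

319/70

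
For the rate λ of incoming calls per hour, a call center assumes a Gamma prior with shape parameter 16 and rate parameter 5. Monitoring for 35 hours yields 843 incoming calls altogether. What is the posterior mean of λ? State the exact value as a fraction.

859/40

Total count 843 over total exposure 35 hours.
The Gamma prior is conjugate for the Poisson rate, so λ | data ~ Gamma(16+843, 5+35) = Gamma(859, 40).
Posterior mean = α'/β' = 859/40.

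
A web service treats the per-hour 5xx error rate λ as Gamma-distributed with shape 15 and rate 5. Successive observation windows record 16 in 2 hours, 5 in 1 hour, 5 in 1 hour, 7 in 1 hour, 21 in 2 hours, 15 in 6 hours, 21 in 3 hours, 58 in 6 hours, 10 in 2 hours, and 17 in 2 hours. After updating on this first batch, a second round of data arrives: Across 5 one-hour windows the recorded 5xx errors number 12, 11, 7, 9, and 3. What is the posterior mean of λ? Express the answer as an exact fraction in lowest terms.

58/9

Total count: 16 + 5 + 5 + 7 + 21 + 15 + 21 + 58 + 10 + 17 = 175.
Total exposure: 2 + 1 + 1 + 1 + 2 + 6 + 3 + 6 + 2 + 2 = 26 hours.
After the first batch: Gamma(15 + 175, 5 + 26) = Gamma(190, 31).
Total count: 12 + 11 + 7 + 9 + 3 = 42.
Total exposure: 5 hours.
After the second batch: Gamma(190 + 42, 31 + 5) = Gamma(232, 36).
Posterior mean = α'/β' = 232/36 = 58/9.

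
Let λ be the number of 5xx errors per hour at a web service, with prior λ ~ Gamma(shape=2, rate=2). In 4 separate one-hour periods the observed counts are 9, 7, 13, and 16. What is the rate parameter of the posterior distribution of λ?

6

Total count: 9 + 7 + 13 + 16 = 45.
Total exposure: 4 hours.
Posterior: α' = 2 + 45 = 47, β' = 2 + 4 = 6.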